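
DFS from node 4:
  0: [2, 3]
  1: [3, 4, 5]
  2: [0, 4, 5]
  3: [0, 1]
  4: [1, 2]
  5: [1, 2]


Visit 4, push [2, 1]
Visit 1, push [5, 3]
Visit 3, push [0]
Visit 0, push [2]
Visit 2, push [5]
Visit 5, push []

DFS order: [4, 1, 3, 0, 2, 5]


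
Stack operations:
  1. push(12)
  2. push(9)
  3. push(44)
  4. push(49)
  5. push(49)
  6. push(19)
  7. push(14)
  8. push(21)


push(12) -> [12]
push(9) -> [12, 9]
push(44) -> [12, 9, 44]
push(49) -> [12, 9, 44, 49]
push(49) -> [12, 9, 44, 49, 49]
push(19) -> [12, 9, 44, 49, 49, 19]
push(14) -> [12, 9, 44, 49, 49, 19, 14]
push(21) -> [12, 9, 44, 49, 49, 19, 14, 21]

Final stack: [12, 9, 44, 49, 49, 19, 14, 21]


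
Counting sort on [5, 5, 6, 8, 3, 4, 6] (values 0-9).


Input: [5, 5, 6, 8, 3, 4, 6]
Counts: [0, 0, 0, 1, 1, 2, 2, 0, 1, 0]

Sorted: [3, 4, 5, 5, 6, 6, 8]


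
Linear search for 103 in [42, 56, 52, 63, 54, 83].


i=0: 42!=103
i=1: 56!=103
i=2: 52!=103
i=3: 63!=103
i=4: 54!=103
i=5: 83!=103

Not found, 6 comps


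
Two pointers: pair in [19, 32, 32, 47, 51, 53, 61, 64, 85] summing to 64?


lo=0(19)+hi=8(85)=104
lo=0(19)+hi=7(64)=83
lo=0(19)+hi=6(61)=80
lo=0(19)+hi=5(53)=72
lo=0(19)+hi=4(51)=70
lo=0(19)+hi=3(47)=66
lo=0(19)+hi=2(32)=51
lo=1(32)+hi=2(32)=64

Yes: 32+32=64


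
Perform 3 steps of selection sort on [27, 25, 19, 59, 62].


Initial: [27, 25, 19, 59, 62]
Step 1: min=19 at 2
  Swap: [19, 25, 27, 59, 62]
Step 2: min=25 at 1
  Swap: [19, 25, 27, 59, 62]
Step 3: min=27 at 2
  Swap: [19, 25, 27, 59, 62]

After 3 steps: [19, 25, 27, 59, 62]


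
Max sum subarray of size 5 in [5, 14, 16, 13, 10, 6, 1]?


[0:5]: 58
[1:6]: 59
[2:7]: 46

Max: 59 at [1:6]


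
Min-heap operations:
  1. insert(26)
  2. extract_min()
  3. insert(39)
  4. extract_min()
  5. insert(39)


insert(26) -> [26]
extract_min()->26, []
insert(39) -> [39]
extract_min()->39, []
insert(39) -> [39]

Final heap: [39]


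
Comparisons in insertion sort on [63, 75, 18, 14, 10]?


Algorithm: insertion sort
Input: [63, 75, 18, 14, 10]
Sorted: [10, 14, 18, 63, 75]

10


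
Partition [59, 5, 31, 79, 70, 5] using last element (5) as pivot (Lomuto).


Pivot: 5
  5 <= 5: swap -> [5, 59, 31, 79, 70, 5]
Place pivot at 1: [5, 5, 31, 79, 70, 59]

Partitioned: [5, 5, 31, 79, 70, 59]


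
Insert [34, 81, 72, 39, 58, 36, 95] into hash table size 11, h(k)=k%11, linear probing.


Insert 34: h=1 -> slot 1
Insert 81: h=4 -> slot 4
Insert 72: h=6 -> slot 6
Insert 39: h=6, 1 probes -> slot 7
Insert 58: h=3 -> slot 3
Insert 36: h=3, 2 probes -> slot 5
Insert 95: h=7, 1 probes -> slot 8

Table: [None, 34, None, 58, 81, 36, 72, 39, 95, None, None]


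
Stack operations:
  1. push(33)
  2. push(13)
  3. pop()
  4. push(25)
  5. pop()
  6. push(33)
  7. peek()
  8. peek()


push(33) -> [33]
push(13) -> [33, 13]
pop()->13, [33]
push(25) -> [33, 25]
pop()->25, [33]
push(33) -> [33, 33]
peek()->33
peek()->33

Final stack: [33, 33]


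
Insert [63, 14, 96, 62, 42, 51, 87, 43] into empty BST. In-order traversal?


Insert 63: root
Insert 14: L from 63
Insert 96: R from 63
Insert 62: L from 63 -> R from 14
Insert 42: L from 63 -> R from 14 -> L from 62
Insert 51: L from 63 -> R from 14 -> L from 62 -> R from 42
Insert 87: R from 63 -> L from 96
Insert 43: L from 63 -> R from 14 -> L from 62 -> R from 42 -> L from 51

In-order: [14, 42, 43, 51, 62, 63, 87, 96]


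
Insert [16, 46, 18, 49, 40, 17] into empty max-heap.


Insert 16: [16]
Insert 46: [46, 16]
Insert 18: [46, 16, 18]
Insert 49: [49, 46, 18, 16]
Insert 40: [49, 46, 18, 16, 40]
Insert 17: [49, 46, 18, 16, 40, 17]

Final heap: [49, 46, 18, 16, 40, 17]


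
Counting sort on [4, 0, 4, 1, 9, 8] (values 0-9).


Input: [4, 0, 4, 1, 9, 8]
Counts: [1, 1, 0, 0, 2, 0, 0, 0, 1, 1]

Sorted: [0, 1, 4, 4, 8, 9]


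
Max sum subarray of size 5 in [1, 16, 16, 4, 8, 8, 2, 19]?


[0:5]: 45
[1:6]: 52
[2:7]: 38
[3:8]: 41

Max: 52 at [1:6]


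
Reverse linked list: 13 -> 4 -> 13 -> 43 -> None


Step 1: curr=13, set curr.next=prev(None) | reversed so far: 13
Step 2: curr=4, set curr.next=prev(13) | reversed so far: 4 -> 13
Step 3: curr=13, set curr.next=prev(4) | reversed so far: 13 -> 4 -> 13
Step 4: curr=43, set curr.next=prev(13) | reversed so far: 43 -> 13 -> 4 -> 13

43 -> 13 -> 4 -> 13 -> None


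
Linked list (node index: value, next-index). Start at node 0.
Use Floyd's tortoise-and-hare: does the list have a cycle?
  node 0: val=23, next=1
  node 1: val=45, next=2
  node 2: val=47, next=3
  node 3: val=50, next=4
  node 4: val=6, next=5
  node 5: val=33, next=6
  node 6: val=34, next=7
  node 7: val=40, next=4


Floyd's tortoise (slow, +1) and hare (fast, +2):
  init: slow=0, fast=0
  step 1: slow=1, fast=2
  step 2: slow=2, fast=4
  step 3: slow=3, fast=6
  step 4: slow=4, fast=4
  slow == fast at node 4: cycle detected

Cycle: yes


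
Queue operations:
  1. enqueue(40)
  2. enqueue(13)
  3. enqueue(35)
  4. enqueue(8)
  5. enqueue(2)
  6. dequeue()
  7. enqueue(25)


enqueue(40) -> [40]
enqueue(13) -> [40, 13]
enqueue(35) -> [40, 13, 35]
enqueue(8) -> [40, 13, 35, 8]
enqueue(2) -> [40, 13, 35, 8, 2]
dequeue()->40, [13, 35, 8, 2]
enqueue(25) -> [13, 35, 8, 2, 25]

Final queue: [13, 35, 8, 2, 25]


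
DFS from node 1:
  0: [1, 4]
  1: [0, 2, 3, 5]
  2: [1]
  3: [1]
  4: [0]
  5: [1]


Visit 1, push [5, 3, 2, 0]
Visit 0, push [4]
Visit 4, push []
Visit 2, push []
Visit 3, push []
Visit 5, push []

DFS order: [1, 0, 4, 2, 3, 5]


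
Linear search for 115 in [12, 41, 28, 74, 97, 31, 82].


i=0: 12!=115
i=1: 41!=115
i=2: 28!=115
i=3: 74!=115
i=4: 97!=115
i=5: 31!=115
i=6: 82!=115

Not found, 7 comps


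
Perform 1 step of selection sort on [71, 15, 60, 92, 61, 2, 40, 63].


Initial: [71, 15, 60, 92, 61, 2, 40, 63]
Step 1: min=2 at 5
  Swap: [2, 15, 60, 92, 61, 71, 40, 63]

After 1 step: [2, 15, 60, 92, 61, 71, 40, 63]


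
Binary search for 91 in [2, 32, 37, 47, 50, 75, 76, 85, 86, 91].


Step 1: lo=0, hi=9, mid=4, val=50
Step 2: lo=5, hi=9, mid=7, val=85
Step 3: lo=8, hi=9, mid=8, val=86
Step 4: lo=9, hi=9, mid=9, val=91

Found at index 9


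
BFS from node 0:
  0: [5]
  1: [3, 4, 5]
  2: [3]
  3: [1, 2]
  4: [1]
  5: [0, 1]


Visit 0, enqueue [5]
Visit 5, enqueue [1]
Visit 1, enqueue [3, 4]
Visit 3, enqueue [2]
Visit 4, enqueue []
Visit 2, enqueue []

BFS order: [0, 5, 1, 3, 4, 2]


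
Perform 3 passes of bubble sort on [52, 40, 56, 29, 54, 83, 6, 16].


Initial: [52, 40, 56, 29, 54, 83, 6, 16]
Pass 1: [40, 52, 29, 54, 56, 6, 16, 83] (5 swaps)
Pass 2: [40, 29, 52, 54, 6, 16, 56, 83] (3 swaps)
Pass 3: [29, 40, 52, 6, 16, 54, 56, 83] (3 swaps)

After 3 passes: [29, 40, 52, 6, 16, 54, 56, 83]


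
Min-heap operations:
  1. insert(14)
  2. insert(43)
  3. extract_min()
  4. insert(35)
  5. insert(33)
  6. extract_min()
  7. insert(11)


insert(14) -> [14]
insert(43) -> [14, 43]
extract_min()->14, [43]
insert(35) -> [35, 43]
insert(33) -> [33, 43, 35]
extract_min()->33, [35, 43]
insert(11) -> [11, 43, 35]

Final heap: [11, 43, 35]


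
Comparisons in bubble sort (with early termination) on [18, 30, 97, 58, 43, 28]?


Algorithm: bubble sort (with early termination)
Input: [18, 30, 97, 58, 43, 28]
Sorted: [18, 28, 30, 43, 58, 97]

15


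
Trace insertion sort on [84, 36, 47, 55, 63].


Initial: [84, 36, 47, 55, 63]
Insert 36: [36, 84, 47, 55, 63]
Insert 47: [36, 47, 84, 55, 63]
Insert 55: [36, 47, 55, 84, 63]
Insert 63: [36, 47, 55, 63, 84]

Sorted: [36, 47, 55, 63, 84]


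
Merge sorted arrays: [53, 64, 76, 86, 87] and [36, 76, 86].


Take 36 from B
Take 53 from A
Take 64 from A
Take 76 from A
Take 76 from B
Take 86 from A
Take 86 from B

Merged: [36, 53, 64, 76, 76, 86, 86, 87]


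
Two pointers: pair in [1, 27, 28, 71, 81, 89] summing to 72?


lo=0(1)+hi=5(89)=90
lo=0(1)+hi=4(81)=82
lo=0(1)+hi=3(71)=72

Yes: 1+71=72


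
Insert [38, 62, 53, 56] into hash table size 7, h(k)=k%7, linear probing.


Insert 38: h=3 -> slot 3
Insert 62: h=6 -> slot 6
Insert 53: h=4 -> slot 4
Insert 56: h=0 -> slot 0

Table: [56, None, None, 38, 53, None, 62]


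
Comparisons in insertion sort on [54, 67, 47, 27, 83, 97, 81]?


Algorithm: insertion sort
Input: [54, 67, 47, 27, 83, 97, 81]
Sorted: [27, 47, 54, 67, 81, 83, 97]

11


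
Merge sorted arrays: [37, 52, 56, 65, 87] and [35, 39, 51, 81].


Take 35 from B
Take 37 from A
Take 39 from B
Take 51 from B
Take 52 from A
Take 56 from A
Take 65 from A
Take 81 from B

Merged: [35, 37, 39, 51, 52, 56, 65, 81, 87]


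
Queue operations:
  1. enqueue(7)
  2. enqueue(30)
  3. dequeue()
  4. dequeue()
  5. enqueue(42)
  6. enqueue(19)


enqueue(7) -> [7]
enqueue(30) -> [7, 30]
dequeue()->7, [30]
dequeue()->30, []
enqueue(42) -> [42]
enqueue(19) -> [42, 19]

Final queue: [42, 19]


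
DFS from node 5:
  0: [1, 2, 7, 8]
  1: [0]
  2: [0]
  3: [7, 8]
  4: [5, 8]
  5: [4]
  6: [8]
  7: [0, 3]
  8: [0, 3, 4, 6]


Visit 5, push [4]
Visit 4, push [8]
Visit 8, push [6, 3, 0]
Visit 0, push [7, 2, 1]
Visit 1, push []
Visit 2, push []
Visit 7, push [3]
Visit 3, push []
Visit 6, push []

DFS order: [5, 4, 8, 0, 1, 2, 7, 3, 6]


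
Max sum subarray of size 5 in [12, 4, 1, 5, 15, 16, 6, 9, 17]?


[0:5]: 37
[1:6]: 41
[2:7]: 43
[3:8]: 51
[4:9]: 63

Max: 63 at [4:9]


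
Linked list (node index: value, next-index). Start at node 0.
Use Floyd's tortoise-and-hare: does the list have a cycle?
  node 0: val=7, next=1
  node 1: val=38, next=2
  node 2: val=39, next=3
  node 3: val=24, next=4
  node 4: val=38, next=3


Floyd's tortoise (slow, +1) and hare (fast, +2):
  init: slow=0, fast=0
  step 1: slow=1, fast=2
  step 2: slow=2, fast=4
  step 3: slow=3, fast=4
  step 4: slow=4, fast=4
  slow == fast at node 4: cycle detected

Cycle: yes


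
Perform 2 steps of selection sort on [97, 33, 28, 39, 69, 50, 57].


Initial: [97, 33, 28, 39, 69, 50, 57]
Step 1: min=28 at 2
  Swap: [28, 33, 97, 39, 69, 50, 57]
Step 2: min=33 at 1
  Swap: [28, 33, 97, 39, 69, 50, 57]

After 2 steps: [28, 33, 97, 39, 69, 50, 57]


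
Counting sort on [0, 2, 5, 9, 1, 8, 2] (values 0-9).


Input: [0, 2, 5, 9, 1, 8, 2]
Counts: [1, 1, 2, 0, 0, 1, 0, 0, 1, 1]

Sorted: [0, 1, 2, 2, 5, 8, 9]


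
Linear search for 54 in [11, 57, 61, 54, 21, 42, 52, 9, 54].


i=0: 11!=54
i=1: 57!=54
i=2: 61!=54
i=3: 54==54 found!

Found at 3, 4 comps


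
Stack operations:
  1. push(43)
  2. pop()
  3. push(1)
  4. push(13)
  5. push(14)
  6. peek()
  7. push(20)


push(43) -> [43]
pop()->43, []
push(1) -> [1]
push(13) -> [1, 13]
push(14) -> [1, 13, 14]
peek()->14
push(20) -> [1, 13, 14, 20]

Final stack: [1, 13, 14, 20]


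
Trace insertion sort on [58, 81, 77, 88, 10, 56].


Initial: [58, 81, 77, 88, 10, 56]
Insert 81: [58, 81, 77, 88, 10, 56]
Insert 77: [58, 77, 81, 88, 10, 56]
Insert 88: [58, 77, 81, 88, 10, 56]
Insert 10: [10, 58, 77, 81, 88, 56]
Insert 56: [10, 56, 58, 77, 81, 88]

Sorted: [10, 56, 58, 77, 81, 88]


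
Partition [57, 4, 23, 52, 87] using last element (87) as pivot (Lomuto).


Pivot: 87
  57 <= 87: advance i (no swap)
  4 <= 87: advance i (no swap)
  23 <= 87: advance i (no swap)
  52 <= 87: advance i (no swap)
Place pivot at 4: [57, 4, 23, 52, 87]

Partitioned: [57, 4, 23, 52, 87]


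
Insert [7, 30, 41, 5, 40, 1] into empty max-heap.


Insert 7: [7]
Insert 30: [30, 7]
Insert 41: [41, 7, 30]
Insert 5: [41, 7, 30, 5]
Insert 40: [41, 40, 30, 5, 7]
Insert 1: [41, 40, 30, 5, 7, 1]

Final heap: [41, 40, 30, 5, 7, 1]


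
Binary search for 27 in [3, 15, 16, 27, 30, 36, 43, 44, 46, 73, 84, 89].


Step 1: lo=0, hi=11, mid=5, val=36
Step 2: lo=0, hi=4, mid=2, val=16
Step 3: lo=3, hi=4, mid=3, val=27

Found at index 3


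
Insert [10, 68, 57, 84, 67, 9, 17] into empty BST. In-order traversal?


Insert 10: root
Insert 68: R from 10
Insert 57: R from 10 -> L from 68
Insert 84: R from 10 -> R from 68
Insert 67: R from 10 -> L from 68 -> R from 57
Insert 9: L from 10
Insert 17: R from 10 -> L from 68 -> L from 57

In-order: [9, 10, 17, 57, 67, 68, 84]


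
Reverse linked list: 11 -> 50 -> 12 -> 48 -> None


Step 1: curr=11, set curr.next=prev(None) | reversed so far: 11
Step 2: curr=50, set curr.next=prev(11) | reversed so far: 50 -> 11
Step 3: curr=12, set curr.next=prev(50) | reversed so far: 12 -> 50 -> 11
Step 4: curr=48, set curr.next=prev(12) | reversed so far: 48 -> 12 -> 50 -> 11

48 -> 12 -> 50 -> 11 -> None


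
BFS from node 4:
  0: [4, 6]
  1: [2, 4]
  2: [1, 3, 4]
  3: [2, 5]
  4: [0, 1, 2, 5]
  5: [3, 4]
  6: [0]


Visit 4, enqueue [0, 1, 2, 5]
Visit 0, enqueue [6]
Visit 1, enqueue []
Visit 2, enqueue [3]
Visit 5, enqueue []
Visit 6, enqueue []
Visit 3, enqueue []

BFS order: [4, 0, 1, 2, 5, 6, 3]


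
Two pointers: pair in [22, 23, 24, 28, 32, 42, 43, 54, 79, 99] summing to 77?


lo=0(22)+hi=9(99)=121
lo=0(22)+hi=8(79)=101
lo=0(22)+hi=7(54)=76
lo=1(23)+hi=7(54)=77

Yes: 23+54=77


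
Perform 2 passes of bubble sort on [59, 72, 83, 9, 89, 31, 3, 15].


Initial: [59, 72, 83, 9, 89, 31, 3, 15]
Pass 1: [59, 72, 9, 83, 31, 3, 15, 89] (4 swaps)
Pass 2: [59, 9, 72, 31, 3, 15, 83, 89] (4 swaps)

After 2 passes: [59, 9, 72, 31, 3, 15, 83, 89]


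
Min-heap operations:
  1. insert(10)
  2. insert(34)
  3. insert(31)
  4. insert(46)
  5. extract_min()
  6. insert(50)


insert(10) -> [10]
insert(34) -> [10, 34]
insert(31) -> [10, 34, 31]
insert(46) -> [10, 34, 31, 46]
extract_min()->10, [31, 34, 46]
insert(50) -> [31, 34, 46, 50]

Final heap: [31, 34, 46, 50]


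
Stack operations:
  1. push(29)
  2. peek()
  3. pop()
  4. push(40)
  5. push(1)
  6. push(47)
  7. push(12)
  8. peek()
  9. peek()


push(29) -> [29]
peek()->29
pop()->29, []
push(40) -> [40]
push(1) -> [40, 1]
push(47) -> [40, 1, 47]
push(12) -> [40, 1, 47, 12]
peek()->12
peek()->12

Final stack: [40, 1, 47, 12]


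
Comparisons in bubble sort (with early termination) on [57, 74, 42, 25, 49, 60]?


Algorithm: bubble sort (with early termination)
Input: [57, 74, 42, 25, 49, 60]
Sorted: [25, 42, 49, 57, 60, 74]

14


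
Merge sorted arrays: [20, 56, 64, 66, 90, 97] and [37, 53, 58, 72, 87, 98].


Take 20 from A
Take 37 from B
Take 53 from B
Take 56 from A
Take 58 from B
Take 64 from A
Take 66 from A
Take 72 from B
Take 87 from B
Take 90 from A
Take 97 from A

Merged: [20, 37, 53, 56, 58, 64, 66, 72, 87, 90, 97, 98]


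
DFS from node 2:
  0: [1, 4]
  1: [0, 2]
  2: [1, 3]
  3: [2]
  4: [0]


Visit 2, push [3, 1]
Visit 1, push [0]
Visit 0, push [4]
Visit 4, push []
Visit 3, push []

DFS order: [2, 1, 0, 4, 3]


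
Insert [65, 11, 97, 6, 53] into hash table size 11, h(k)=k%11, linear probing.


Insert 65: h=10 -> slot 10
Insert 11: h=0 -> slot 0
Insert 97: h=9 -> slot 9
Insert 6: h=6 -> slot 6
Insert 53: h=9, 3 probes -> slot 1

Table: [11, 53, None, None, None, None, 6, None, None, 97, 65]


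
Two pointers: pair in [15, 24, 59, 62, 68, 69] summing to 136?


lo=0(15)+hi=5(69)=84
lo=1(24)+hi=5(69)=93
lo=2(59)+hi=5(69)=128
lo=3(62)+hi=5(69)=131
lo=4(68)+hi=5(69)=137

No pair found


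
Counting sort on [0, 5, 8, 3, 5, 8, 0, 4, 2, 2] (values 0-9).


Input: [0, 5, 8, 3, 5, 8, 0, 4, 2, 2]
Counts: [2, 0, 2, 1, 1, 2, 0, 0, 2, 0]

Sorted: [0, 0, 2, 2, 3, 4, 5, 5, 8, 8]


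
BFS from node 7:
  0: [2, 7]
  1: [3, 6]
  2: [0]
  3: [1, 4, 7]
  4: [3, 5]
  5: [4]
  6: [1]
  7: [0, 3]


Visit 7, enqueue [0, 3]
Visit 0, enqueue [2]
Visit 3, enqueue [1, 4]
Visit 2, enqueue []
Visit 1, enqueue [6]
Visit 4, enqueue [5]
Visit 6, enqueue []
Visit 5, enqueue []

BFS order: [7, 0, 3, 2, 1, 4, 6, 5]


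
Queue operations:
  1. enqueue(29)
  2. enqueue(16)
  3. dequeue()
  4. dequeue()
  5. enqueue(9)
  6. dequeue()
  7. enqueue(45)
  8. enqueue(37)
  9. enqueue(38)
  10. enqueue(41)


enqueue(29) -> [29]
enqueue(16) -> [29, 16]
dequeue()->29, [16]
dequeue()->16, []
enqueue(9) -> [9]
dequeue()->9, []
enqueue(45) -> [45]
enqueue(37) -> [45, 37]
enqueue(38) -> [45, 37, 38]
enqueue(41) -> [45, 37, 38, 41]

Final queue: [45, 37, 38, 41]


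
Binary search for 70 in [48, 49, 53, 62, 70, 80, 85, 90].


Step 1: lo=0, hi=7, mid=3, val=62
Step 2: lo=4, hi=7, mid=5, val=80
Step 3: lo=4, hi=4, mid=4, val=70

Found at index 4


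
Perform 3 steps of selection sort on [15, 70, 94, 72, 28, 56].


Initial: [15, 70, 94, 72, 28, 56]
Step 1: min=15 at 0
  Swap: [15, 70, 94, 72, 28, 56]
Step 2: min=28 at 4
  Swap: [15, 28, 94, 72, 70, 56]
Step 3: min=56 at 5
  Swap: [15, 28, 56, 72, 70, 94]

After 3 steps: [15, 28, 56, 72, 70, 94]


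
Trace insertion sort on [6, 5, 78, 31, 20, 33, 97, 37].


Initial: [6, 5, 78, 31, 20, 33, 97, 37]
Insert 5: [5, 6, 78, 31, 20, 33, 97, 37]
Insert 78: [5, 6, 78, 31, 20, 33, 97, 37]
Insert 31: [5, 6, 31, 78, 20, 33, 97, 37]
Insert 20: [5, 6, 20, 31, 78, 33, 97, 37]
Insert 33: [5, 6, 20, 31, 33, 78, 97, 37]
Insert 97: [5, 6, 20, 31, 33, 78, 97, 37]
Insert 37: [5, 6, 20, 31, 33, 37, 78, 97]

Sorted: [5, 6, 20, 31, 33, 37, 78, 97]


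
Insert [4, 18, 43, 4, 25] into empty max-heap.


Insert 4: [4]
Insert 18: [18, 4]
Insert 43: [43, 4, 18]
Insert 4: [43, 4, 18, 4]
Insert 25: [43, 25, 18, 4, 4]

Final heap: [43, 25, 18, 4, 4]


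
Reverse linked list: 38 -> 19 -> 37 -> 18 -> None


Step 1: curr=38, set curr.next=prev(None) | reversed so far: 38
Step 2: curr=19, set curr.next=prev(38) | reversed so far: 19 -> 38
Step 3: curr=37, set curr.next=prev(19) | reversed so far: 37 -> 19 -> 38
Step 4: curr=18, set curr.next=prev(37) | reversed so far: 18 -> 37 -> 19 -> 38

18 -> 37 -> 19 -> 38 -> None


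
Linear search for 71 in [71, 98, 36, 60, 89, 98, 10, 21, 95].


i=0: 71==71 found!

Found at 0, 1 comps


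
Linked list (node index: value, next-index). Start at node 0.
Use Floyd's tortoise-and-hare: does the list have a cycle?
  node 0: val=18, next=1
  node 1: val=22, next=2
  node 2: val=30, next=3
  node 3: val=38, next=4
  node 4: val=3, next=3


Floyd's tortoise (slow, +1) and hare (fast, +2):
  init: slow=0, fast=0
  step 1: slow=1, fast=2
  step 2: slow=2, fast=4
  step 3: slow=3, fast=4
  step 4: slow=4, fast=4
  slow == fast at node 4: cycle detected

Cycle: yes


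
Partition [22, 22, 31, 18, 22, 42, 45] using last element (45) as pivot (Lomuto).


Pivot: 45
  22 <= 45: advance i (no swap)
  22 <= 45: advance i (no swap)
  31 <= 45: advance i (no swap)
  18 <= 45: advance i (no swap)
  22 <= 45: advance i (no swap)
  42 <= 45: advance i (no swap)
Place pivot at 6: [22, 22, 31, 18, 22, 42, 45]

Partitioned: [22, 22, 31, 18, 22, 42, 45]


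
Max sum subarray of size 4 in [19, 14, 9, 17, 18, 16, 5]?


[0:4]: 59
[1:5]: 58
[2:6]: 60
[3:7]: 56

Max: 60 at [2:6]


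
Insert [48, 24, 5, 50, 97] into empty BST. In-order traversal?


Insert 48: root
Insert 24: L from 48
Insert 5: L from 48 -> L from 24
Insert 50: R from 48
Insert 97: R from 48 -> R from 50

In-order: [5, 24, 48, 50, 97]


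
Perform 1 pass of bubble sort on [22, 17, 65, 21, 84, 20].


Initial: [22, 17, 65, 21, 84, 20]
Pass 1: [17, 22, 21, 65, 20, 84] (3 swaps)

After 1 pass: [17, 22, 21, 65, 20, 84]


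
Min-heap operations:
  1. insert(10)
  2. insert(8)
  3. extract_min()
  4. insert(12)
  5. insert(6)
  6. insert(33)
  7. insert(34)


insert(10) -> [10]
insert(8) -> [8, 10]
extract_min()->8, [10]
insert(12) -> [10, 12]
insert(6) -> [6, 12, 10]
insert(33) -> [6, 12, 10, 33]
insert(34) -> [6, 12, 10, 33, 34]

Final heap: [6, 12, 10, 33, 34]


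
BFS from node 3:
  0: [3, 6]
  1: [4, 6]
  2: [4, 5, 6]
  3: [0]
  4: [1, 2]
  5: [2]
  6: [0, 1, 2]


Visit 3, enqueue [0]
Visit 0, enqueue [6]
Visit 6, enqueue [1, 2]
Visit 1, enqueue [4]
Visit 2, enqueue [5]
Visit 4, enqueue []
Visit 5, enqueue []

BFS order: [3, 0, 6, 1, 2, 4, 5]


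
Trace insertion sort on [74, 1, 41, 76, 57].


Initial: [74, 1, 41, 76, 57]
Insert 1: [1, 74, 41, 76, 57]
Insert 41: [1, 41, 74, 76, 57]
Insert 76: [1, 41, 74, 76, 57]
Insert 57: [1, 41, 57, 74, 76]

Sorted: [1, 41, 57, 74, 76]


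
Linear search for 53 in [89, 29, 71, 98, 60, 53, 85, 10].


i=0: 89!=53
i=1: 29!=53
i=2: 71!=53
i=3: 98!=53
i=4: 60!=53
i=5: 53==53 found!

Found at 5, 6 comps


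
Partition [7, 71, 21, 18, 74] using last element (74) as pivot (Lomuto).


Pivot: 74
  7 <= 74: advance i (no swap)
  71 <= 74: advance i (no swap)
  21 <= 74: advance i (no swap)
  18 <= 74: advance i (no swap)
Place pivot at 4: [7, 71, 21, 18, 74]

Partitioned: [7, 71, 21, 18, 74]


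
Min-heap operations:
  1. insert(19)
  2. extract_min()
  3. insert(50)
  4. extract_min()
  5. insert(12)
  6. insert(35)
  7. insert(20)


insert(19) -> [19]
extract_min()->19, []
insert(50) -> [50]
extract_min()->50, []
insert(12) -> [12]
insert(35) -> [12, 35]
insert(20) -> [12, 35, 20]

Final heap: [12, 35, 20]


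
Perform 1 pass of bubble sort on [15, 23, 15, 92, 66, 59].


Initial: [15, 23, 15, 92, 66, 59]
Pass 1: [15, 15, 23, 66, 59, 92] (3 swaps)

After 1 pass: [15, 15, 23, 66, 59, 92]


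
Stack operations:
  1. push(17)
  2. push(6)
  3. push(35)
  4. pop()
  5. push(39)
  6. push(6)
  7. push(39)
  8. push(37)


push(17) -> [17]
push(6) -> [17, 6]
push(35) -> [17, 6, 35]
pop()->35, [17, 6]
push(39) -> [17, 6, 39]
push(6) -> [17, 6, 39, 6]
push(39) -> [17, 6, 39, 6, 39]
push(37) -> [17, 6, 39, 6, 39, 37]

Final stack: [17, 6, 39, 6, 39, 37]


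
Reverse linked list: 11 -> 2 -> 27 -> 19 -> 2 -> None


Step 1: curr=11, set curr.next=prev(None) | reversed so far: 11
Step 2: curr=2, set curr.next=prev(11) | reversed so far: 2 -> 11
Step 3: curr=27, set curr.next=prev(2) | reversed so far: 27 -> 2 -> 11
Step 4: curr=19, set curr.next=prev(27) | reversed so far: 19 -> 27 -> 2 -> 11
Step 5: curr=2, set curr.next=prev(19) | reversed so far: 2 -> 19 -> 27 -> 2 -> 11

2 -> 19 -> 27 -> 2 -> 11 -> None


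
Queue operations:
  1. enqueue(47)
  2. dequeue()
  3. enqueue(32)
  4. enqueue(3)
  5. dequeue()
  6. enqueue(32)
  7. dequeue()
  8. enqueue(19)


enqueue(47) -> [47]
dequeue()->47, []
enqueue(32) -> [32]
enqueue(3) -> [32, 3]
dequeue()->32, [3]
enqueue(32) -> [3, 32]
dequeue()->3, [32]
enqueue(19) -> [32, 19]

Final queue: [32, 19]


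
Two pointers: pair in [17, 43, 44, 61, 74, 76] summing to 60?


lo=0(17)+hi=5(76)=93
lo=0(17)+hi=4(74)=91
lo=0(17)+hi=3(61)=78
lo=0(17)+hi=2(44)=61
lo=0(17)+hi=1(43)=60

Yes: 17+43=60


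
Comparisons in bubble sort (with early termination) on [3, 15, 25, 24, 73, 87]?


Algorithm: bubble sort (with early termination)
Input: [3, 15, 25, 24, 73, 87]
Sorted: [3, 15, 24, 25, 73, 87]

9


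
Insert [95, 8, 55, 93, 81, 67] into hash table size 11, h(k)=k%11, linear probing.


Insert 95: h=7 -> slot 7
Insert 8: h=8 -> slot 8
Insert 55: h=0 -> slot 0
Insert 93: h=5 -> slot 5
Insert 81: h=4 -> slot 4
Insert 67: h=1 -> slot 1

Table: [55, 67, None, None, 81, 93, None, 95, 8, None, None]


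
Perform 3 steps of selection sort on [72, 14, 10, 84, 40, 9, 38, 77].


Initial: [72, 14, 10, 84, 40, 9, 38, 77]
Step 1: min=9 at 5
  Swap: [9, 14, 10, 84, 40, 72, 38, 77]
Step 2: min=10 at 2
  Swap: [9, 10, 14, 84, 40, 72, 38, 77]
Step 3: min=14 at 2
  Swap: [9, 10, 14, 84, 40, 72, 38, 77]

After 3 steps: [9, 10, 14, 84, 40, 72, 38, 77]


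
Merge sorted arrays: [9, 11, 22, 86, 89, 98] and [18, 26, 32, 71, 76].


Take 9 from A
Take 11 from A
Take 18 from B
Take 22 from A
Take 26 from B
Take 32 from B
Take 71 from B
Take 76 from B

Merged: [9, 11, 18, 22, 26, 32, 71, 76, 86, 89, 98]


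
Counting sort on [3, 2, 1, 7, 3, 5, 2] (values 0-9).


Input: [3, 2, 1, 7, 3, 5, 2]
Counts: [0, 1, 2, 2, 0, 1, 0, 1, 0, 0]

Sorted: [1, 2, 2, 3, 3, 5, 7]


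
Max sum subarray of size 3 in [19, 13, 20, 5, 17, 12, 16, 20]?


[0:3]: 52
[1:4]: 38
[2:5]: 42
[3:6]: 34
[4:7]: 45
[5:8]: 48

Max: 52 at [0:3]


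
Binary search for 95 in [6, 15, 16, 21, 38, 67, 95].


Step 1: lo=0, hi=6, mid=3, val=21
Step 2: lo=4, hi=6, mid=5, val=67
Step 3: lo=6, hi=6, mid=6, val=95

Found at index 6


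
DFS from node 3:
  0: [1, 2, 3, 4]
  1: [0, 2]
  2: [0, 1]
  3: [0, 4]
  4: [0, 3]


Visit 3, push [4, 0]
Visit 0, push [4, 2, 1]
Visit 1, push [2]
Visit 2, push []
Visit 4, push []

DFS order: [3, 0, 1, 2, 4]


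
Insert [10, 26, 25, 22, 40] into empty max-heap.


Insert 10: [10]
Insert 26: [26, 10]
Insert 25: [26, 10, 25]
Insert 22: [26, 22, 25, 10]
Insert 40: [40, 26, 25, 10, 22]

Final heap: [40, 26, 25, 10, 22]


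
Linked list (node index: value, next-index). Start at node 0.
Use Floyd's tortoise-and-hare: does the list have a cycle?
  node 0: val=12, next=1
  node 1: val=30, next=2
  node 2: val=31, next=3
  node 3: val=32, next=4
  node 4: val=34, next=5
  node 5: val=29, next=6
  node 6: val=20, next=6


Floyd's tortoise (slow, +1) and hare (fast, +2):
  init: slow=0, fast=0
  step 1: slow=1, fast=2
  step 2: slow=2, fast=4
  step 3: slow=3, fast=6
  step 4: slow=4, fast=6
  step 5: slow=5, fast=6
  step 6: slow=6, fast=6
  slow == fast at node 6: cycle detected

Cycle: yes


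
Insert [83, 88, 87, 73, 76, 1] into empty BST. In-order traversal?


Insert 83: root
Insert 88: R from 83
Insert 87: R from 83 -> L from 88
Insert 73: L from 83
Insert 76: L from 83 -> R from 73
Insert 1: L from 83 -> L from 73

In-order: [1, 73, 76, 83, 87, 88]


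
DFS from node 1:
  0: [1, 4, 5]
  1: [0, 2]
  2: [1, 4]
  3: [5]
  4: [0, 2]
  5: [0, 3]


Visit 1, push [2, 0]
Visit 0, push [5, 4]
Visit 4, push [2]
Visit 2, push []
Visit 5, push [3]
Visit 3, push []

DFS order: [1, 0, 4, 2, 5, 3]


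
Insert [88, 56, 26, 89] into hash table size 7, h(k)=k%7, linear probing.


Insert 88: h=4 -> slot 4
Insert 56: h=0 -> slot 0
Insert 26: h=5 -> slot 5
Insert 89: h=5, 1 probes -> slot 6

Table: [56, None, None, None, 88, 26, 89]


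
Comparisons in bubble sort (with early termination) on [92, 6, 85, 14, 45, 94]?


Algorithm: bubble sort (with early termination)
Input: [92, 6, 85, 14, 45, 94]
Sorted: [6, 14, 45, 85, 92, 94]

12


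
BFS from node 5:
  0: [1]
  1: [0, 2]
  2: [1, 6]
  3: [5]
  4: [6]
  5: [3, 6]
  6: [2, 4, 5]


Visit 5, enqueue [3, 6]
Visit 3, enqueue []
Visit 6, enqueue [2, 4]
Visit 2, enqueue [1]
Visit 4, enqueue []
Visit 1, enqueue [0]
Visit 0, enqueue []

BFS order: [5, 3, 6, 2, 4, 1, 0]


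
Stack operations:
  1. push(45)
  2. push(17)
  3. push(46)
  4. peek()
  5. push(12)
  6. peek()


push(45) -> [45]
push(17) -> [45, 17]
push(46) -> [45, 17, 46]
peek()->46
push(12) -> [45, 17, 46, 12]
peek()->12

Final stack: [45, 17, 46, 12]


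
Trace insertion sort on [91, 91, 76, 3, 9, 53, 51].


Initial: [91, 91, 76, 3, 9, 53, 51]
Insert 91: [91, 91, 76, 3, 9, 53, 51]
Insert 76: [76, 91, 91, 3, 9, 53, 51]
Insert 3: [3, 76, 91, 91, 9, 53, 51]
Insert 9: [3, 9, 76, 91, 91, 53, 51]
Insert 53: [3, 9, 53, 76, 91, 91, 51]
Insert 51: [3, 9, 51, 53, 76, 91, 91]

Sorted: [3, 9, 51, 53, 76, 91, 91]


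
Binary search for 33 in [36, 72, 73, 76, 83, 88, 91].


Step 1: lo=0, hi=6, mid=3, val=76
Step 2: lo=0, hi=2, mid=1, val=72
Step 3: lo=0, hi=0, mid=0, val=36

Not found


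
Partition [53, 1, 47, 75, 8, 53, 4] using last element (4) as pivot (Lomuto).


Pivot: 4
  1 <= 4: swap -> [1, 53, 47, 75, 8, 53, 4]
Place pivot at 1: [1, 4, 47, 75, 8, 53, 53]

Partitioned: [1, 4, 47, 75, 8, 53, 53]


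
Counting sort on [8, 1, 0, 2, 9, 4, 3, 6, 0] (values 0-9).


Input: [8, 1, 0, 2, 9, 4, 3, 6, 0]
Counts: [2, 1, 1, 1, 1, 0, 1, 0, 1, 1]

Sorted: [0, 0, 1, 2, 3, 4, 6, 8, 9]


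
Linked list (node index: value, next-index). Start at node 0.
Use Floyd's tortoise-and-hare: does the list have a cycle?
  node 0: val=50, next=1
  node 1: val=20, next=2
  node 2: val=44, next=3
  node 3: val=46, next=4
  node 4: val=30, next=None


Floyd's tortoise (slow, +1) and hare (fast, +2):
  init: slow=0, fast=0
  step 1: slow=1, fast=2
  step 2: slow=2, fast=4
  step 3: fast -> None, no cycle

Cycle: no


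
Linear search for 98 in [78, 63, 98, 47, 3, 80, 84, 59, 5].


i=0: 78!=98
i=1: 63!=98
i=2: 98==98 found!

Found at 2, 3 comps


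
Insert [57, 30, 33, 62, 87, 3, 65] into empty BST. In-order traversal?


Insert 57: root
Insert 30: L from 57
Insert 33: L from 57 -> R from 30
Insert 62: R from 57
Insert 87: R from 57 -> R from 62
Insert 3: L from 57 -> L from 30
Insert 65: R from 57 -> R from 62 -> L from 87

In-order: [3, 30, 33, 57, 62, 65, 87]


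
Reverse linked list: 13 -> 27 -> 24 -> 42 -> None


Step 1: curr=13, set curr.next=prev(None) | reversed so far: 13
Step 2: curr=27, set curr.next=prev(13) | reversed so far: 27 -> 13
Step 3: curr=24, set curr.next=prev(27) | reversed so far: 24 -> 27 -> 13
Step 4: curr=42, set curr.next=prev(24) | reversed so far: 42 -> 24 -> 27 -> 13

42 -> 24 -> 27 -> 13 -> None


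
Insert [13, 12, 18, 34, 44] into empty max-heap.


Insert 13: [13]
Insert 12: [13, 12]
Insert 18: [18, 12, 13]
Insert 34: [34, 18, 13, 12]
Insert 44: [44, 34, 13, 12, 18]

Final heap: [44, 34, 13, 12, 18]


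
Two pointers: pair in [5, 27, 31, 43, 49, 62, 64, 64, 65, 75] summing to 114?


lo=0(5)+hi=9(75)=80
lo=1(27)+hi=9(75)=102
lo=2(31)+hi=9(75)=106
lo=3(43)+hi=9(75)=118
lo=3(43)+hi=8(65)=108
lo=4(49)+hi=8(65)=114

Yes: 49+65=114


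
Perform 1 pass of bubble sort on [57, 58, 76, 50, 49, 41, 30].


Initial: [57, 58, 76, 50, 49, 41, 30]
Pass 1: [57, 58, 50, 49, 41, 30, 76] (4 swaps)

After 1 pass: [57, 58, 50, 49, 41, 30, 76]


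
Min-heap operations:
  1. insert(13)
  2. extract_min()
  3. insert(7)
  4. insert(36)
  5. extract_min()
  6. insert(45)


insert(13) -> [13]
extract_min()->13, []
insert(7) -> [7]
insert(36) -> [7, 36]
extract_min()->7, [36]
insert(45) -> [36, 45]

Final heap: [36, 45]


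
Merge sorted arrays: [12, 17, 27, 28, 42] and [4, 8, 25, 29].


Take 4 from B
Take 8 from B
Take 12 from A
Take 17 from A
Take 25 from B
Take 27 from A
Take 28 from A
Take 29 from B

Merged: [4, 8, 12, 17, 25, 27, 28, 29, 42]


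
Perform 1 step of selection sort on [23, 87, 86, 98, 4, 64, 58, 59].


Initial: [23, 87, 86, 98, 4, 64, 58, 59]
Step 1: min=4 at 4
  Swap: [4, 87, 86, 98, 23, 64, 58, 59]

After 1 step: [4, 87, 86, 98, 23, 64, 58, 59]


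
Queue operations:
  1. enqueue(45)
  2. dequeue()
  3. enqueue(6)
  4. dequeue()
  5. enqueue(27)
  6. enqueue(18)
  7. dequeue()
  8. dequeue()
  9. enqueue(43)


enqueue(45) -> [45]
dequeue()->45, []
enqueue(6) -> [6]
dequeue()->6, []
enqueue(27) -> [27]
enqueue(18) -> [27, 18]
dequeue()->27, [18]
dequeue()->18, []
enqueue(43) -> [43]

Final queue: [43]


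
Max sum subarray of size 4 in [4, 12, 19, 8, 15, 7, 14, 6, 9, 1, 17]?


[0:4]: 43
[1:5]: 54
[2:6]: 49
[3:7]: 44
[4:8]: 42
[5:9]: 36
[6:10]: 30
[7:11]: 33

Max: 54 at [1:5]


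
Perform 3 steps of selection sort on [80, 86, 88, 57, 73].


Initial: [80, 86, 88, 57, 73]
Step 1: min=57 at 3
  Swap: [57, 86, 88, 80, 73]
Step 2: min=73 at 4
  Swap: [57, 73, 88, 80, 86]
Step 3: min=80 at 3
  Swap: [57, 73, 80, 88, 86]

After 3 steps: [57, 73, 80, 88, 86]


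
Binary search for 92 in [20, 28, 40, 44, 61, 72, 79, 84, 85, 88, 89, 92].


Step 1: lo=0, hi=11, mid=5, val=72
Step 2: lo=6, hi=11, mid=8, val=85
Step 3: lo=9, hi=11, mid=10, val=89
Step 4: lo=11, hi=11, mid=11, val=92

Found at index 11


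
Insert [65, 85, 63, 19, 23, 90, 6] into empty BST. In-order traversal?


Insert 65: root
Insert 85: R from 65
Insert 63: L from 65
Insert 19: L from 65 -> L from 63
Insert 23: L from 65 -> L from 63 -> R from 19
Insert 90: R from 65 -> R from 85
Insert 6: L from 65 -> L from 63 -> L from 19

In-order: [6, 19, 23, 63, 65, 85, 90]


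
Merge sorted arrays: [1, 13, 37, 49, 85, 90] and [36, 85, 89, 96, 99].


Take 1 from A
Take 13 from A
Take 36 from B
Take 37 from A
Take 49 from A
Take 85 from A
Take 85 from B
Take 89 from B
Take 90 from A

Merged: [1, 13, 36, 37, 49, 85, 85, 89, 90, 96, 99]


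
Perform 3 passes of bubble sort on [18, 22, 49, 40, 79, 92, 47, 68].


Initial: [18, 22, 49, 40, 79, 92, 47, 68]
Pass 1: [18, 22, 40, 49, 79, 47, 68, 92] (3 swaps)
Pass 2: [18, 22, 40, 49, 47, 68, 79, 92] (2 swaps)
Pass 3: [18, 22, 40, 47, 49, 68, 79, 92] (1 swaps)

After 3 passes: [18, 22, 40, 47, 49, 68, 79, 92]


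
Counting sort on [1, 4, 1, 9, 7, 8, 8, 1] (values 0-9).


Input: [1, 4, 1, 9, 7, 8, 8, 1]
Counts: [0, 3, 0, 0, 1, 0, 0, 1, 2, 1]

Sorted: [1, 1, 1, 4, 7, 8, 8, 9]


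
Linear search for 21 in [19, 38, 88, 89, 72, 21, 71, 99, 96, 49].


i=0: 19!=21
i=1: 38!=21
i=2: 88!=21
i=3: 89!=21
i=4: 72!=21
i=5: 21==21 found!

Found at 5, 6 comps


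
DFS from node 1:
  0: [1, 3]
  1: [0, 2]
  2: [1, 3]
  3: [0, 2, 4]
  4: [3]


Visit 1, push [2, 0]
Visit 0, push [3]
Visit 3, push [4, 2]
Visit 2, push []
Visit 4, push []

DFS order: [1, 0, 3, 2, 4]


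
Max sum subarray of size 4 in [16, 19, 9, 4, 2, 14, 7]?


[0:4]: 48
[1:5]: 34
[2:6]: 29
[3:7]: 27

Max: 48 at [0:4]


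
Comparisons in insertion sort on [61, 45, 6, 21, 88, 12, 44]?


Algorithm: insertion sort
Input: [61, 45, 6, 21, 88, 12, 44]
Sorted: [6, 12, 21, 44, 45, 61, 88]

16


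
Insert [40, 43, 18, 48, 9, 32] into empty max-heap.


Insert 40: [40]
Insert 43: [43, 40]
Insert 18: [43, 40, 18]
Insert 48: [48, 43, 18, 40]
Insert 9: [48, 43, 18, 40, 9]
Insert 32: [48, 43, 32, 40, 9, 18]

Final heap: [48, 43, 32, 40, 9, 18]


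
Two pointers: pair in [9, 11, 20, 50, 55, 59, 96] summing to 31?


lo=0(9)+hi=6(96)=105
lo=0(9)+hi=5(59)=68
lo=0(9)+hi=4(55)=64
lo=0(9)+hi=3(50)=59
lo=0(9)+hi=2(20)=29
lo=1(11)+hi=2(20)=31

Yes: 11+20=31


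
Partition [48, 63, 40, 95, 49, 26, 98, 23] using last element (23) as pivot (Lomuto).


Pivot: 23
Place pivot at 0: [23, 63, 40, 95, 49, 26, 98, 48]

Partitioned: [23, 63, 40, 95, 49, 26, 98, 48]


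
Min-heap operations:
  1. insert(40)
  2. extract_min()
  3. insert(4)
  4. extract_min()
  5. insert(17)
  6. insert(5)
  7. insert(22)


insert(40) -> [40]
extract_min()->40, []
insert(4) -> [4]
extract_min()->4, []
insert(17) -> [17]
insert(5) -> [5, 17]
insert(22) -> [5, 17, 22]

Final heap: [5, 17, 22]


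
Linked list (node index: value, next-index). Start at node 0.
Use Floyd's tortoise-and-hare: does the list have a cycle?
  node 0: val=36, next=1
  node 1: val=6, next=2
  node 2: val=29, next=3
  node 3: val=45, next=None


Floyd's tortoise (slow, +1) and hare (fast, +2):
  init: slow=0, fast=0
  step 1: slow=1, fast=2
  step 2: fast 2->3->None, no cycle

Cycle: no


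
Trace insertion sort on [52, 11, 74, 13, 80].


Initial: [52, 11, 74, 13, 80]
Insert 11: [11, 52, 74, 13, 80]
Insert 74: [11, 52, 74, 13, 80]
Insert 13: [11, 13, 52, 74, 80]
Insert 80: [11, 13, 52, 74, 80]

Sorted: [11, 13, 52, 74, 80]


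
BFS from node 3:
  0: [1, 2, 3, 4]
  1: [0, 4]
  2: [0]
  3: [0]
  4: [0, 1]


Visit 3, enqueue [0]
Visit 0, enqueue [1, 2, 4]
Visit 1, enqueue []
Visit 2, enqueue []
Visit 4, enqueue []

BFS order: [3, 0, 1, 2, 4]


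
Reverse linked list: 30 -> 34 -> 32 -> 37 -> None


Step 1: curr=30, set curr.next=prev(None) | reversed so far: 30
Step 2: curr=34, set curr.next=prev(30) | reversed so far: 34 -> 30
Step 3: curr=32, set curr.next=prev(34) | reversed so far: 32 -> 34 -> 30
Step 4: curr=37, set curr.next=prev(32) | reversed so far: 37 -> 32 -> 34 -> 30

37 -> 32 -> 34 -> 30 -> None


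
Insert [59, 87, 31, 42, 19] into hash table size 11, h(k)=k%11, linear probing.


Insert 59: h=4 -> slot 4
Insert 87: h=10 -> slot 10
Insert 31: h=9 -> slot 9
Insert 42: h=9, 2 probes -> slot 0
Insert 19: h=8 -> slot 8

Table: [42, None, None, None, 59, None, None, None, 19, 31, 87]


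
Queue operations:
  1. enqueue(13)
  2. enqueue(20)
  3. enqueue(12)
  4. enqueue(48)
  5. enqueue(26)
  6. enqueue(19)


enqueue(13) -> [13]
enqueue(20) -> [13, 20]
enqueue(12) -> [13, 20, 12]
enqueue(48) -> [13, 20, 12, 48]
enqueue(26) -> [13, 20, 12, 48, 26]
enqueue(19) -> [13, 20, 12, 48, 26, 19]

Final queue: [13, 20, 12, 48, 26, 19]


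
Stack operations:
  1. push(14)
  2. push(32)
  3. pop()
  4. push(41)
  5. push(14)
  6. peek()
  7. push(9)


push(14) -> [14]
push(32) -> [14, 32]
pop()->32, [14]
push(41) -> [14, 41]
push(14) -> [14, 41, 14]
peek()->14
push(9) -> [14, 41, 14, 9]

Final stack: [14, 41, 14, 9]


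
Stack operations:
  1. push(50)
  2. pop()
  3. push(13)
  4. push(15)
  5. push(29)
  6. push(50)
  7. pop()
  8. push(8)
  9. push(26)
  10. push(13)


push(50) -> [50]
pop()->50, []
push(13) -> [13]
push(15) -> [13, 15]
push(29) -> [13, 15, 29]
push(50) -> [13, 15, 29, 50]
pop()->50, [13, 15, 29]
push(8) -> [13, 15, 29, 8]
push(26) -> [13, 15, 29, 8, 26]
push(13) -> [13, 15, 29, 8, 26, 13]

Final stack: [13, 15, 29, 8, 26, 13]


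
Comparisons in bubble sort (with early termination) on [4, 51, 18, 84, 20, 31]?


Algorithm: bubble sort (with early termination)
Input: [4, 51, 18, 84, 20, 31]
Sorted: [4, 18, 20, 31, 51, 84]

12


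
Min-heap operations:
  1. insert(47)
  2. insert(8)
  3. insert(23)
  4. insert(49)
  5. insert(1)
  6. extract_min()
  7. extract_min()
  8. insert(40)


insert(47) -> [47]
insert(8) -> [8, 47]
insert(23) -> [8, 47, 23]
insert(49) -> [8, 47, 23, 49]
insert(1) -> [1, 8, 23, 49, 47]
extract_min()->1, [8, 47, 23, 49]
extract_min()->8, [23, 47, 49]
insert(40) -> [23, 40, 49, 47]

Final heap: [23, 40, 49, 47]


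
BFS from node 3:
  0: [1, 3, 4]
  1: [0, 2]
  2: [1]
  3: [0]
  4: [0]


Visit 3, enqueue [0]
Visit 0, enqueue [1, 4]
Visit 1, enqueue [2]
Visit 4, enqueue []
Visit 2, enqueue []

BFS order: [3, 0, 1, 4, 2]


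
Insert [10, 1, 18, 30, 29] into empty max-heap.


Insert 10: [10]
Insert 1: [10, 1]
Insert 18: [18, 1, 10]
Insert 30: [30, 18, 10, 1]
Insert 29: [30, 29, 10, 1, 18]

Final heap: [30, 29, 10, 1, 18]


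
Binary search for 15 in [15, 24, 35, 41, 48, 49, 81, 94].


Step 1: lo=0, hi=7, mid=3, val=41
Step 2: lo=0, hi=2, mid=1, val=24
Step 3: lo=0, hi=0, mid=0, val=15

Found at index 0


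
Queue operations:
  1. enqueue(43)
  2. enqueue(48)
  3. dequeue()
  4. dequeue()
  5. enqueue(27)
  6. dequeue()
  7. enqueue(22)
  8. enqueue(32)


enqueue(43) -> [43]
enqueue(48) -> [43, 48]
dequeue()->43, [48]
dequeue()->48, []
enqueue(27) -> [27]
dequeue()->27, []
enqueue(22) -> [22]
enqueue(32) -> [22, 32]

Final queue: [22, 32]


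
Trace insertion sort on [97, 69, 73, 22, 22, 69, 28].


Initial: [97, 69, 73, 22, 22, 69, 28]
Insert 69: [69, 97, 73, 22, 22, 69, 28]
Insert 73: [69, 73, 97, 22, 22, 69, 28]
Insert 22: [22, 69, 73, 97, 22, 69, 28]
Insert 22: [22, 22, 69, 73, 97, 69, 28]
Insert 69: [22, 22, 69, 69, 73, 97, 28]
Insert 28: [22, 22, 28, 69, 69, 73, 97]

Sorted: [22, 22, 28, 69, 69, 73, 97]


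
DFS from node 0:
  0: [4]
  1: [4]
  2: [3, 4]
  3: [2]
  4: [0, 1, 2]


Visit 0, push [4]
Visit 4, push [2, 1]
Visit 1, push []
Visit 2, push [3]
Visit 3, push []

DFS order: [0, 4, 1, 2, 3]


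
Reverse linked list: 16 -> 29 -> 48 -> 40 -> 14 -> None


Step 1: curr=16, set curr.next=prev(None) | reversed so far: 16
Step 2: curr=29, set curr.next=prev(16) | reversed so far: 29 -> 16
Step 3: curr=48, set curr.next=prev(29) | reversed so far: 48 -> 29 -> 16
Step 4: curr=40, set curr.next=prev(48) | reversed so far: 40 -> 48 -> 29 -> 16
Step 5: curr=14, set curr.next=prev(40) | reversed so far: 14 -> 40 -> 48 -> 29 -> 16

14 -> 40 -> 48 -> 29 -> 16 -> None


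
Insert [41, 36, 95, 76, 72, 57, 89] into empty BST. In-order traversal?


Insert 41: root
Insert 36: L from 41
Insert 95: R from 41
Insert 76: R from 41 -> L from 95
Insert 72: R from 41 -> L from 95 -> L from 76
Insert 57: R from 41 -> L from 95 -> L from 76 -> L from 72
Insert 89: R from 41 -> L from 95 -> R from 76

In-order: [36, 41, 57, 72, 76, 89, 95]


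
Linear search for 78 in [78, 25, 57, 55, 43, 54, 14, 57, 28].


i=0: 78==78 found!

Found at 0, 1 comps


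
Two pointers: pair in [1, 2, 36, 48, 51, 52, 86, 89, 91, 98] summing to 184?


lo=0(1)+hi=9(98)=99
lo=1(2)+hi=9(98)=100
lo=2(36)+hi=9(98)=134
lo=3(48)+hi=9(98)=146
lo=4(51)+hi=9(98)=149
lo=5(52)+hi=9(98)=150
lo=6(86)+hi=9(98)=184

Yes: 86+98=184
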